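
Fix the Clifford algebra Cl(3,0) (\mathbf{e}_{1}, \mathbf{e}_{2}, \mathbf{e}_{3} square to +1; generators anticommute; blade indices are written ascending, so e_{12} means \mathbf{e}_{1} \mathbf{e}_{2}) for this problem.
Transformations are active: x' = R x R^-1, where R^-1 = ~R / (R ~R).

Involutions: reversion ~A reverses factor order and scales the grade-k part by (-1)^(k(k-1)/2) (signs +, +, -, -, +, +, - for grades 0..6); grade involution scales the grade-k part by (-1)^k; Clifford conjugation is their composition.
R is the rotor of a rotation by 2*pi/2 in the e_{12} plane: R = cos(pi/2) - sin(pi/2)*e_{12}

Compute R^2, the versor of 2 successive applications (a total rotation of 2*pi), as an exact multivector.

Half-angle bookkeeping: 2 applications in e_{12} add up to rotor phase 2*pi/2 = \pi, so R^2 = cos(\pi) - sin(\pi)*e_{12}.
cos(\pi) = -1 and sin(\pi) = 0, so R^2 = -1. The total rotation 2*pi is 1 full turn, so every vector returns to itself, yet the rotor is -1, on the OTHER sheet of the double cover (an odd number of 2*pi turns).
Answer: -1


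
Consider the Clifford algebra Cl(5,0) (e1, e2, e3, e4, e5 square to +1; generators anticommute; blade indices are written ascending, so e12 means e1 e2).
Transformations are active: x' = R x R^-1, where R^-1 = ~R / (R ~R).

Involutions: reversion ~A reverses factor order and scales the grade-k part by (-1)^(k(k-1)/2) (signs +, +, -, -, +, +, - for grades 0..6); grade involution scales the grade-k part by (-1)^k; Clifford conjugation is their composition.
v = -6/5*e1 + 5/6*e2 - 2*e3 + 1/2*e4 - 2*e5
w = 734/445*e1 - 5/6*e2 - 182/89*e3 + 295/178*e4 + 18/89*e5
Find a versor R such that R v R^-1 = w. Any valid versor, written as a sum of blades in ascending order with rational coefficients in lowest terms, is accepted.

Sketch: the shared square 4673/450 makes R = v + w = 40/89*e1 - 360/89*e3 + 192/89*e4 - 160/89*e5 the natural versor; its sandwich fixes that direction, negates (v - w)/2, and sends v to w.
Answer: 40/89*e1 - 360/89*e3 + 192/89*e4 - 160/89*e5


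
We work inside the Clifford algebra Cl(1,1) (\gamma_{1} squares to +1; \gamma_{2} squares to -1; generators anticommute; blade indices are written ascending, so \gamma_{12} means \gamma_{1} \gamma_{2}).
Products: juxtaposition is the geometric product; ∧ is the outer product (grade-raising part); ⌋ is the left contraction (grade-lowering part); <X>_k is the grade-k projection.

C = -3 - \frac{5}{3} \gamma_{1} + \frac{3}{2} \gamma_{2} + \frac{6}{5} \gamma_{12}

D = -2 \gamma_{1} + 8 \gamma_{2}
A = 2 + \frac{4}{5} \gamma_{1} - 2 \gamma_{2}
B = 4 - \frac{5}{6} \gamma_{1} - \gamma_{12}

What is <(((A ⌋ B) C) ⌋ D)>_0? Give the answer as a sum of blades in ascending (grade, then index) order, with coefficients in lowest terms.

step 1: \frac{22}{3} + \frac{1}{3} \gamma_{1} - \frac{4}{5} \gamma_{2} - 2 \gamma_{12}
step 2: -\frac{1069}{45} - \frac{2516}{225} \gamma_{1} + \frac{157}{15} \gamma_{2} + \frac{419}{30} \gamma_{12}
step 3: -\frac{13808}{225} + \frac{2138}{45} \gamma_{1} - \frac{8552}{45} \gamma_{2}
step 4: -\frac{13808}{225}
Answer: -\frac{13808}{225}


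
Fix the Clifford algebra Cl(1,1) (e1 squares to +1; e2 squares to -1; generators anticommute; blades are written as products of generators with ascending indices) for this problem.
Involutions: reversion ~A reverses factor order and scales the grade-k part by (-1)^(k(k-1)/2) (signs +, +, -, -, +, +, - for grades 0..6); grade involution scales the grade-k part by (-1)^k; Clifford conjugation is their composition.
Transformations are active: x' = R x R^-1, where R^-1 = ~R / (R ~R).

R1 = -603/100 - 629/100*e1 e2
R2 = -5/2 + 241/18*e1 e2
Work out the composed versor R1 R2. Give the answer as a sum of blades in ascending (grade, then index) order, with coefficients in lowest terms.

Distribute over the terms of R1 (each basis-blade product reordered to ascending indices, repeated generators contracted through their squares):
(-603/100) R2 = 603/40 - 16147/200*e1 e2
(-629/100*e1 e2) R2 = -151589/1800 + 629/40*e1 e2
Summing the partial products and collecting blades:
Answer: -62227/900 - 6501/100*e1 e2


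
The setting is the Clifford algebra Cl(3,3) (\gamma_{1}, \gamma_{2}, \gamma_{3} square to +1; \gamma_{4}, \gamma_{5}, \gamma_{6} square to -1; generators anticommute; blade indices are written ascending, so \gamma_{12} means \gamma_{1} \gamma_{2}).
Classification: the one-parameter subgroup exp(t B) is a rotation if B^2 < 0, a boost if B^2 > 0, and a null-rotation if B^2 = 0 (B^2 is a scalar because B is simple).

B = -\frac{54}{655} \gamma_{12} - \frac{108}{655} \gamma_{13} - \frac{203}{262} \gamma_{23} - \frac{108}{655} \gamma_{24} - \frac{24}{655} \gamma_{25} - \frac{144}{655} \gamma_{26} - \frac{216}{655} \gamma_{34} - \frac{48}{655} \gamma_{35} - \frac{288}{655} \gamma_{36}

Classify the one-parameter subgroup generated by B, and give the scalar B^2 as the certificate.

B^2 term by term: the squares give (-\frac{54}{655})^2*(\gamma_{12})^2 + (-\frac{108}{655})^2*(\gamma_{13})^2 + (-\frac{203}{262})^2*(\gamma_{23})^2 + (-\frac{108}{655})^2*(\gamma_{24})^2 + (-\frac{24}{655})^2*(\gamma_{25})^2 + (-\frac{144}{655})^2*(\gamma_{26})^2 + (-\frac{216}{655})^2*(\gamma_{34})^2 + (-\frac{48}{655})^2*(\gamma_{35})^2 + (-\frac{288}{655})^2*(\gamma_{36})^2 = \frac{2916}{429025}*(-1) + \frac{11664}{429025}*(-1) + \frac{41209}{68644}*(-1) + \frac{11664}{429025}*(+1) + \frac{576}{429025}*(+1) + \frac{20736}{429025}*(+1) + \frac{46656}{429025}*(+1) + \frac{2304}{429025}*(+1) + \frac{82944}{429025}*(+1) = -\frac{1}{4} (each basis 2-blade squares to minus the product of its generators' squares); cross terms between blades sharing an index anticommute and cancel; the commuting (index-disjoint) pairs give grade-4 terms 2*c*c'*(blade product), which cancel blade by blade — \gamma_{1234}: \frac{23328}{429025} - \frac{23328}{429025} = 0; \gamma_{1235}: \frac{5184}{429025} - \frac{5184}{429025} = 0; \gamma_{1236}: \frac{31104}{429025} - \frac{31104}{429025} = 0; \gamma_{2345}: -\frac{10368}{429025} + \frac{10368}{429025} = 0; \gamma_{2346}: -\frac{62208}{429025} + \frac{62208}{429025} = 0; \gamma_{2356}: -\frac{13824}{429025} + \frac{13824}{429025} = 0 — confirming B is simple. So B^2 = -\frac{1}{4}.
Answer: rotation, certificate B^2 = -\frac{1}{4}. B^2 = -\frac{1}{4} is basis-independent, so its sign is the whole story.


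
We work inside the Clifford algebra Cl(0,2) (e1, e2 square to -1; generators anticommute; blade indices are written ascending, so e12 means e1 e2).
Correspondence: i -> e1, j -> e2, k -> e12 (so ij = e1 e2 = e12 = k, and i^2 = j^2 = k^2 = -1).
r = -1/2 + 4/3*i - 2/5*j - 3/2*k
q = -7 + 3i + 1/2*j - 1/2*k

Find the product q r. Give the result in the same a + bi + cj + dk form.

In blades: q = -7 + 3*e1 + 1/2*e2 - 1/2*e12, r = -1/2 + 4/3*e1 - 2/5*e2 - 3/2*e12.
Distribute q over r term by term (generator squares from the signature, products reordered to ascending indices): (-7)*r = 7/2 - 28/3*e1 + 14/5*e2 + 21/2*e12; (3*e1)*r = -4 - 3/2*e1 + 9/2*e2 - 6/5*e12; (1/2*e2)*r = 1/5 - 3/4*e1 - 1/4*e2 - 2/3*e12; (-1/2*e12)*r = -3/4 - 1/5*e1 - 2/3*e2 + 1/4*e12.
Sum: -21/20 - 707/60*e1 + 383/60*e2 + 533/60*e12; translating back through the correspondence:
Answer: -21/20 - 707/60*i + 383/60*j + 533/60*k


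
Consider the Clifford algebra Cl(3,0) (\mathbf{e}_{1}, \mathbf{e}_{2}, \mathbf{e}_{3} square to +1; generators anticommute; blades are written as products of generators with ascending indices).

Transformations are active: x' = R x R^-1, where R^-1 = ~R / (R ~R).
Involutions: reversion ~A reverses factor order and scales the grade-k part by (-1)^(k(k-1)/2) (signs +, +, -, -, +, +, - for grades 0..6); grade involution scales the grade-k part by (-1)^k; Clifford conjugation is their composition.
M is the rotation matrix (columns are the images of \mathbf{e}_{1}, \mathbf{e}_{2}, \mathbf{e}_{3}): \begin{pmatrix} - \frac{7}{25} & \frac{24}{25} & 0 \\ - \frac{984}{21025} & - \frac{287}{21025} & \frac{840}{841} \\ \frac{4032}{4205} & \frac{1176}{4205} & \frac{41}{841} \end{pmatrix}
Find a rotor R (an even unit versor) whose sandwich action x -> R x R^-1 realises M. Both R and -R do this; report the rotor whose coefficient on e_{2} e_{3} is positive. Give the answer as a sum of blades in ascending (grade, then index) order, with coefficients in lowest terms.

Method: write R = a + b12*e_{1} e_{2} + b13*e_{1} e_{3} + b23*e_{2} e_{3} with a^2 + b12^2 + b13^2 + b23^2 = 1 (so R^-1 = ~R). Expanding the columns R e_j ~R gives tr M = 4a^2 - 1 and, from the antisymmetric part, M21 - M12 = -4a*b12, M13 - M31 = 4a*b13, M32 - M23 = -4a*b23.
Here tr M = -\frac{5149}{21025}, so a^2 = (1 + tr M)/4 = \frac{3969}{21025} and a = ±\frac{63}{145}. Taking a = \frac{63}{145}: M21 - M12 = -\frac{21168}{21025}, M13 - M31 = -\frac{4032}{4205}, M32 - M23 = -\frac{3024}{4205}, giving b12 = \frac{84}{145}, b13 = -\frac{16}{29}, b23 = \frac{12}{29}, i.e. R = \frac{63}{145} + \frac{84}{145} e_{1} e_{2} - \frac{16}{29} e_{1} e_{3} + \frac{12}{29} e_{2} e_{3}.
Its e_{2} e_{3} coefficient is already positive.
Answer: \frac{63}{145} + \frac{84}{145} e_{1} e_{2} - \frac{16}{29} e_{1} e_{3} + \frac{12}{29} e_{2} e_{3}. Uniqueness: Spin(3) -> SO(3) maps R and -R to the same rotation of trace -\frac{5149}{21025}; fixing the sign of the e_{2} e_{3} coefficient removes the ambiguity.


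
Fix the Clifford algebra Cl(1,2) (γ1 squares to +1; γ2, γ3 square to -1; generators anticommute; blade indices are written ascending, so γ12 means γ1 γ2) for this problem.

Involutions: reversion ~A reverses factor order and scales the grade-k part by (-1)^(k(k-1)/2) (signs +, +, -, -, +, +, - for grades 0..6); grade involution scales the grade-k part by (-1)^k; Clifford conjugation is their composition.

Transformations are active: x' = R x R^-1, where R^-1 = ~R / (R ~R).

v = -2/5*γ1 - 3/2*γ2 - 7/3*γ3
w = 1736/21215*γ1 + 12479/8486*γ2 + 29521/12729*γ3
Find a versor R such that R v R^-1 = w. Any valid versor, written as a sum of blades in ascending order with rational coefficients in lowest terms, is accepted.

The midline construction: v and w both square to -6781/900, so reflecting in their sum -1350/4243*γ1 - 125/4243*γ2 - 60/4243*γ3 exchanges them.
Answer: -1350/4243*γ1 - 125/4243*γ2 - 60/4243*γ3


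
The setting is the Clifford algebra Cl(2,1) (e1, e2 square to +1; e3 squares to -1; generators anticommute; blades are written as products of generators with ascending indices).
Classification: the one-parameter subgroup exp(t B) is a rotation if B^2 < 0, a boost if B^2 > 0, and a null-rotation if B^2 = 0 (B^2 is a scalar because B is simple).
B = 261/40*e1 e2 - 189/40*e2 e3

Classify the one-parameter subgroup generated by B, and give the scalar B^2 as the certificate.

B^2 term by term: the squares give (261/40)^2*(e1 e2)^2 + (-189/40)^2*(e2 e3)^2 = 68121/1600*(-1) + 35721/1600*(+1) = -81/4 (each basis 2-blade squares to minus the product of its generators' squares); cross terms between blades sharing an index anticommute and cancel. So B^2 = -81/4.
Answer: rotation, certificate B^2 = -81/4. The invariant at work: B^2 = -81/4 is unchanged by conjugation, hence its sign classifies the subgroup whatever basis B is written in.


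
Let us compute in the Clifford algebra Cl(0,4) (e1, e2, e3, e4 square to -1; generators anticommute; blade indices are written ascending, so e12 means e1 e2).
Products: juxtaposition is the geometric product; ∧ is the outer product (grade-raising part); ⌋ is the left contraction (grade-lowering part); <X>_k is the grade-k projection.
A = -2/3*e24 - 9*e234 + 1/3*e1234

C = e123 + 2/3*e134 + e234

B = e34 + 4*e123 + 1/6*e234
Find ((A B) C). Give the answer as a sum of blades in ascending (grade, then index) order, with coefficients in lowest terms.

step 1: -3/2 + 1/18*e1 + 9*e2 - 1/9*e3 - 4/3*e4 - 1/3*e12 - 36*e14 - 2/3*e23 + 8/3*e134
step 2: 16/9 + 2/3*e1 - 71/3*e3 + 2/3*e4 - 23/9*e12 + 89/9*e13 - 2/27*e14 + 23/18*e23 - 25/9*e24 - 244/27*e34 + 69/2*e123 + 4/9*e124 - 2/3*e134 - 679/18*e234 - 83/18*e1234
Answer: 16/9 + 2/3*e1 - 71/3*e3 + 2/3*e4 - 23/9*e12 + 89/9*e13 - 2/27*e14 + 23/18*e23 - 25/9*e24 - 244/27*e34 + 69/2*e123 + 4/9*e124 - 2/3*e134 - 679/18*e234 - 83/18*e1234


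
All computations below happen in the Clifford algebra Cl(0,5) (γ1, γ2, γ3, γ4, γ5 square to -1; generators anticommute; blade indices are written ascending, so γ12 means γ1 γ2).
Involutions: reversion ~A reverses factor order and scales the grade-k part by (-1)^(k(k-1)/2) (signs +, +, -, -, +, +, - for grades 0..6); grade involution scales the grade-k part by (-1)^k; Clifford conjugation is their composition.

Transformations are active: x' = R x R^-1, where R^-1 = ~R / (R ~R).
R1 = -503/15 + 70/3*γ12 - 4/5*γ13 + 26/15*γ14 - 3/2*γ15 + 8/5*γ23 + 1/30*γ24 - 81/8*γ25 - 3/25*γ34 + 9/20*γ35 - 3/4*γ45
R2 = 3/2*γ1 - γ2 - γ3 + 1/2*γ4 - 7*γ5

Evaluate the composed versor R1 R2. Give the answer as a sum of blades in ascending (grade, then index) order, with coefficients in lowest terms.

Distribute over the terms of R2 (each basis-blade product reordered to ascending indices, repeated generators contracted through their squares):
R1 (3/2*γ1) = -503/10*γ1 + 35*γ2 - 6/5*γ3 + 13/5*γ4 - 9/4*γ5 + 12/5*γ123 + 1/20*γ124 - 243/16*γ125 - 9/50*γ134 + 27/40*γ135 - 9/8*γ145
R1 (-γ2) = 70/3*γ1 + 503/15*γ2 - 8/5*γ3 - 1/30*γ4 + 81/8*γ5 - 4/5*γ123 + 26/15*γ124 - 3/2*γ125 + 3/25*γ234 - 9/20*γ235 + 3/4*γ245
R1 (-γ3) = -4/5*γ1 + 8/5*γ2 + 503/15*γ3 + 3/25*γ4 - 9/20*γ5 - 70/3*γ123 + 26/15*γ134 - 3/2*γ135 + 1/30*γ234 - 81/8*γ235 + 3/4*γ345
R1 (1/2*γ4) = -13/15*γ1 - 1/60*γ2 + 3/50*γ3 - 503/30*γ4 - 3/8*γ5 + 35/3*γ124 - 2/5*γ134 + 3/4*γ145 + 4/5*γ234 + 81/16*γ245 - 9/40*γ345
R1 (-7*γ5) = -21/2*γ1 - 567/8*γ2 + 63/20*γ3 - 21/4*γ4 + 3521/15*γ5 - 490/3*γ125 + 28/5*γ135 - 182/15*γ145 - 56/5*γ235 - 7/30*γ245 + 21/25*γ345
Summing the partial products and collecting blades:
Answer: -587/15*γ1 - 91/120*γ2 + 10183/300*γ3 - 1933/100*γ4 + 14507/60*γ5 - 326/15*γ123 + 269/20*γ124 - 8641/48*γ125 + 173/150*γ134 + 191/40*γ135 - 1501/120*γ145 + 143/150*γ234 - 871/40*γ235 + 1339/240*γ245 + 273/200*γ345


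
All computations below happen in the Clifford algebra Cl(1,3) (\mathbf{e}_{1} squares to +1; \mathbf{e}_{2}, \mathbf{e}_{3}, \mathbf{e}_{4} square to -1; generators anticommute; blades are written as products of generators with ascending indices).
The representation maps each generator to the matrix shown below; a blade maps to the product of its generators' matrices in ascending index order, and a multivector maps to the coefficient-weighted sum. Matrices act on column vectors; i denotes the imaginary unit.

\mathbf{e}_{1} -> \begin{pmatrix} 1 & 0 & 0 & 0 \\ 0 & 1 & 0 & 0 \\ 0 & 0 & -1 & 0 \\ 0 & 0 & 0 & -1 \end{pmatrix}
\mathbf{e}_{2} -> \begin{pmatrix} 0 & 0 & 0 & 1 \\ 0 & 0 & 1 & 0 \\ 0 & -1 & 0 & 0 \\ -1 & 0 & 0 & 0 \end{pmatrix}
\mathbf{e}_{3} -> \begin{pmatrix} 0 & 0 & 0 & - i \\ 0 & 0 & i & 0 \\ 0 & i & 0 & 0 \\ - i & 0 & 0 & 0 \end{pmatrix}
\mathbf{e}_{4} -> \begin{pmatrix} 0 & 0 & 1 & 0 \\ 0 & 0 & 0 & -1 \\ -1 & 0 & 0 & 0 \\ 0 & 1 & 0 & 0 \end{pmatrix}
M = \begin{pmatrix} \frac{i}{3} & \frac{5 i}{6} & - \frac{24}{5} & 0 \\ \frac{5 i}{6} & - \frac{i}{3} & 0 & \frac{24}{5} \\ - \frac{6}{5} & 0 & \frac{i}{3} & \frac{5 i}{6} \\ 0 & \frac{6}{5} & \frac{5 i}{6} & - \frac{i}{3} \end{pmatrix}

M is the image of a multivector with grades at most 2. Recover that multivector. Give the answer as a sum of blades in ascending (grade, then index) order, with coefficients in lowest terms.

Method: the blade images are trace-orthogonal — tr(rho(e_A) rho(e_B)^-1) = 4 if A = B and 0 otherwise — and rho(e_A)^-1 = (e_A)^2 * rho(e_A) with (e_A)^2 = +1 or -1, so the coefficient of e_A in the preimage is (e_A)^2 * tr(M rho(e_A))/4.
Nonzero projections over blades of grade <= 2: e_{4}: (e_{4})^2 = -1, tr(M rho(e_{4})) = \frac{36}{5}, coefficient -\frac{9}{5}; e_{1} e_{4}: (e_{1} e_{4})^2 = +1, tr(M rho(e_{1} e_{4})) = -12, coefficient -3; e_{2} e_{3}: (e_{2} e_{3})^2 = -1, tr(M rho(e_{2} e_{3})) = \frac{4}{3}, coefficient -\frac{1}{3}; e_{3} e_{4}: (e_{3} e_{4})^2 = -1, tr(M rho(e_{3} e_{4})) = \frac{10}{3}, coefficient -\frac{5}{6}. Every other blade of grade <= 2 projects to 0.
Answer: -\frac{9}{5} e_{4} - 3 e_{1} e_{4} - \frac{1}{3} e_{2} e_{3} - \frac{5}{6} e_{3} e_{4}


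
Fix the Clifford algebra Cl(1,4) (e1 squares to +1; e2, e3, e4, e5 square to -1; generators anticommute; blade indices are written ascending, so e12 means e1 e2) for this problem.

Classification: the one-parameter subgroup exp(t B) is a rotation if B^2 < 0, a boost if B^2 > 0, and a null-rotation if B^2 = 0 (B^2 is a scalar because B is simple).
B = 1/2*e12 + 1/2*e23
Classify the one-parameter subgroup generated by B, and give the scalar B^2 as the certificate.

B^2 term by term: the squares give (1/2)^2*(e12)^2 + (1/2)^2*(e23)^2 = 1/4*(+1) + 1/4*(-1) = 0 (each basis 2-blade squares to minus the product of its generators' squares); cross terms between blades sharing an index anticommute and cancel. So B^2 = 0.
Answer: null-rotation, certificate B^2 = 0. The scalar 0 is the complete invariant here: its sign names the subgroup type.


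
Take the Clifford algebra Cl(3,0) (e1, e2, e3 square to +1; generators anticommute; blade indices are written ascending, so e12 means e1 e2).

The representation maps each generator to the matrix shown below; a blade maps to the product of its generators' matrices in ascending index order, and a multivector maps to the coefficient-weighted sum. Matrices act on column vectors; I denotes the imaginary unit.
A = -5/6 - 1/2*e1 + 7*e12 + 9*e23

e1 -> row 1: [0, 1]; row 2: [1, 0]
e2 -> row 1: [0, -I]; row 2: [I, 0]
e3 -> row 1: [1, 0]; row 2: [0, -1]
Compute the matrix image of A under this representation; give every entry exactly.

Bivector images (products of the table entries): rho(e12) = rho(e1)rho(e2) = row 1: [I, 0]; row 2: [0, -I]; rho(e23) = rho(e2)rho(e3) = row 1: [0, I]; row 2: [I, 0].
M = (-5/6)*1 + (-1/2)*rho(e1) + (7)*rho(e12) + (9)*rho(e23), summed entrywise (1 is the identity matrix):
Answer: row 1: [-5/6 + 7*I, -1/2 + 9*I]; row 2: [-1/2 + 9*I, -5/6 - 7*I]


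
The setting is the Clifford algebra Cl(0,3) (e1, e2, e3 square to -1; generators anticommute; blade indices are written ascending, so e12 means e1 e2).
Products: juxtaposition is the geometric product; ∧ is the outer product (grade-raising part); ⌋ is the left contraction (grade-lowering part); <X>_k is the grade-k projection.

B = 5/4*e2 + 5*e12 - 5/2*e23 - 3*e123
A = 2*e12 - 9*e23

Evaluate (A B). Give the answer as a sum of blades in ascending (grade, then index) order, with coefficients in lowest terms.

step 1: -65/2 - 59/2*e1 - 21/4*e3 - 40*e13
Answer: -65/2 - 59/2*e1 - 21/4*e3 - 40*e13


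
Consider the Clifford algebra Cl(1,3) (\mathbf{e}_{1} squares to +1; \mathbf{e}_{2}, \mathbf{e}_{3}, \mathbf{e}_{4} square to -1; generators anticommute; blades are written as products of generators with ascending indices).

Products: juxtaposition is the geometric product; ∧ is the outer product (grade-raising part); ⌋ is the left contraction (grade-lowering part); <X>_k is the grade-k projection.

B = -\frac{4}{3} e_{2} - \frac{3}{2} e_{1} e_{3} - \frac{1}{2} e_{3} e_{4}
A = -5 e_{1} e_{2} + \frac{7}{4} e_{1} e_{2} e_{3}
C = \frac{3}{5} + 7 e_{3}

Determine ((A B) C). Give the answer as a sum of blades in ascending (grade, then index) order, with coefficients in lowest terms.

step 1: -\frac{20}{3} e_{1} + \frac{21}{8} e_{2} - \frac{7}{3} e_{1} e_{3} - \frac{15}{2} e_{2} e_{3} + \frac{7}{8} e_{1} e_{2} e_{4} + \frac{5}{2} e_{1} e_{2} e_{3} e_{4}
step 2: \frac{37}{3} e_{1} + \frac{2163}{40} e_{2} - \frac{721}{15} e_{1} e_{3} + \frac{111}{8} e_{2} e_{3} + \frac{721}{40} e_{1} e_{2} e_{4} - \frac{37}{8} e_{1} e_{2} e_{3} e_{4}
Answer: \frac{37}{3} e_{1} + \frac{2163}{40} e_{2} - \frac{721}{15} e_{1} e_{3} + \frac{111}{8} e_{2} e_{3} + \frac{721}{40} e_{1} e_{2} e_{4} - \frac{37}{8} e_{1} e_{2} e_{3} e_{4}


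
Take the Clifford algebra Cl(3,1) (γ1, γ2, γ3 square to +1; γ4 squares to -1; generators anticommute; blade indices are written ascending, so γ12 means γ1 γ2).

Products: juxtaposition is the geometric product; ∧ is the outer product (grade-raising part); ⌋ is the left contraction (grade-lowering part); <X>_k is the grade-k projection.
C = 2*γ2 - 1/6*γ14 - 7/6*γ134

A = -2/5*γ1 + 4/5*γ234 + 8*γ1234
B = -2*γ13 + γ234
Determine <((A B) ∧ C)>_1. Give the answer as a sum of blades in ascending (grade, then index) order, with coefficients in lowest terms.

step 1: 4/5 + 8*γ1 + 4/5*γ3 - 16*γ24 - 8/5*γ124 - 2/5*γ1234
step 2: 8/5*γ2 + 16*γ12 - 2/15*γ14 - 8/5*γ23 - 4/5*γ134
step 3: 8/5*γ2
Answer: 8/5*γ2


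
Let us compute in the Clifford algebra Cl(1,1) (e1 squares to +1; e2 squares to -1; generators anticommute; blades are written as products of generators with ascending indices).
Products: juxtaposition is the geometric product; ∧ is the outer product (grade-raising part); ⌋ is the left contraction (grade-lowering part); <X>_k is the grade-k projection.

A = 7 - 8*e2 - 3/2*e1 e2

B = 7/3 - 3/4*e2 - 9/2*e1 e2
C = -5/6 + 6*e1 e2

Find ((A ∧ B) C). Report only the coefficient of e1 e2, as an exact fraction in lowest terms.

step 1: 49/3 - 287/12*e2 - 35*e1 e2
step 2: -4025/18 - 287/2*e1 + 1435/72*e2 + 763/6*e1 e2
Answer: 763/6


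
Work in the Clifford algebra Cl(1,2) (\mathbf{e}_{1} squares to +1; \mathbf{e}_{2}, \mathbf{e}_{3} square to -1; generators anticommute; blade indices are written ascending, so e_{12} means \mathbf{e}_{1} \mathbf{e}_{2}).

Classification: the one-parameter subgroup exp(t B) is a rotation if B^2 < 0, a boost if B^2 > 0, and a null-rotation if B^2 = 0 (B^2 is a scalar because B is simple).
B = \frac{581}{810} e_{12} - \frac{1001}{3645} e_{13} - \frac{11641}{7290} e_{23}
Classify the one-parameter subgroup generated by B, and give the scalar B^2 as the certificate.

B^2 term by term: the squares give (\frac{581}{810})^2*(e_{12})^2 + (-\frac{1001}{3645})^2*(e_{13})^2 + (-\frac{11641}{7290})^2*(e_{23})^2 = \frac{337561}{656100}*(+1) + \frac{1002001}{13286025}*(+1) + \frac{135512881}{53144100}*(-1) = -\frac{49}{25} (each basis 2-blade squares to minus the product of its generators' squares); cross terms between blades sharing an index anticommute and cancel. So B^2 = -\frac{49}{25}.
Answer: rotation, certificate B^2 = -\frac{49}{25}. Why this suffices: the scalar -\frac{49}{25} survives any versor conjugation, so its sign alone determines the class however B is presented.


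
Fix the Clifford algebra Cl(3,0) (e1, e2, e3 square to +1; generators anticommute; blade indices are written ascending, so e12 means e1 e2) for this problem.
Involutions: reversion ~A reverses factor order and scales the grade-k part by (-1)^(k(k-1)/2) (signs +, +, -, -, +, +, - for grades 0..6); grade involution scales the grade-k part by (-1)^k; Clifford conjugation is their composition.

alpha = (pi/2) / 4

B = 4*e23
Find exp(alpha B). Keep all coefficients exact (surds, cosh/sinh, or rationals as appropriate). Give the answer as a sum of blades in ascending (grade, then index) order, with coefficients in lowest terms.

B^2 = (4)^2*(e23)^2 = 16*(-1) = -16 (a basis 2-blade squares to minus the product of its generators' squares).
B^2 = -16 — the negative square puts this in the circular regime; l = 4, alpha*l = pi/2, so exp(alpha B) = cos(pi/2) + (sin(pi/2)/4)*B = 0 + (1/4)*B.
Answer: e23


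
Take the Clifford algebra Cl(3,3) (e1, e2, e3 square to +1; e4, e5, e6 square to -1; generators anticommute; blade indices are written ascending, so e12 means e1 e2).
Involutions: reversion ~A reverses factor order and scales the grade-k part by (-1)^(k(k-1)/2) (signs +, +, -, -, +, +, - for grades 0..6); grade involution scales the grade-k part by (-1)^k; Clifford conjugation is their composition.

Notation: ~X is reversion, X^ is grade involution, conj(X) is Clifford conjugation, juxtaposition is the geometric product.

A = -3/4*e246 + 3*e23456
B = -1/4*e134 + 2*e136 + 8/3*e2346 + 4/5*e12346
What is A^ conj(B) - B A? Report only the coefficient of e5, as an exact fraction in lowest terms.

first term: -2*e3 + 8*e5 - 3/5*e13 + 12/5*e15 + 3/2*e1234 + 3/16*e1236 + 6*e1245 - 3/4*e1256
second term: -2*e3 - 8*e5 - 3/5*e13 - 12/5*e15 - 3/2*e1234 - 3/16*e1236 + 6*e1245 - 3/4*e1256
Answer: 16


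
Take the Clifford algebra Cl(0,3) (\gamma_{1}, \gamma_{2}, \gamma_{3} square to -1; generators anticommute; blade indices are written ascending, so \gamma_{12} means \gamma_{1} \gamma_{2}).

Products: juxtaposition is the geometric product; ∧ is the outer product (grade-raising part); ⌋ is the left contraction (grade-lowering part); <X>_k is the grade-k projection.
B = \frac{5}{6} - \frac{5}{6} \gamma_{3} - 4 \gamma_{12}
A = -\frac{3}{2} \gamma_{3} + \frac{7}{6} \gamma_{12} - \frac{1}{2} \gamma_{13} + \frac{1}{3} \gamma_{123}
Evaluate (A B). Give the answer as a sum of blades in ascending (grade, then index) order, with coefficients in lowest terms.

step 1: \frac{41}{12} - \frac{5}{12} \gamma_{1} + \frac{1}{12} \gamma_{3} + \frac{5}{4} \gamma_{12} - \frac{5}{12} \gamma_{13} - 2 \gamma_{23} + \frac{191}{36} \gamma_{123}
Answer: \frac{41}{12} - \frac{5}{12} \gamma_{1} + \frac{1}{12} \gamma_{3} + \frac{5}{4} \gamma_{12} - \frac{5}{12} \gamma_{13} - 2 \gamma_{23} + \frac{191}{36} \gamma_{123}


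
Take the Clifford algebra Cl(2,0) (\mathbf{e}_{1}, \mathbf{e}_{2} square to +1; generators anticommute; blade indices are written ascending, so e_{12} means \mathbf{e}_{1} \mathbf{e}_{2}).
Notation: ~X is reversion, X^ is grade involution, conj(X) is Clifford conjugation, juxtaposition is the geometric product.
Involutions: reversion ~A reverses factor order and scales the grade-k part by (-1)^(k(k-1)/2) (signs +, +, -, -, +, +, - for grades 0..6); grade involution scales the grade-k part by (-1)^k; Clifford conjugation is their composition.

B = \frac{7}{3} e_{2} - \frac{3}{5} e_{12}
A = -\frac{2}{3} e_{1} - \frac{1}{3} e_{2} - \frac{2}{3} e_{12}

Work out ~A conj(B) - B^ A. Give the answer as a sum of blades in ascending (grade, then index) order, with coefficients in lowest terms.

first term: \frac{17}{45} - \frac{61}{45} e_{1} - \frac{2}{5} e_{2} + \frac{14}{9} e_{12}
second term: \frac{17}{45} - \frac{61}{45} e_{1} - \frac{2}{5} e_{2} - \frac{14}{9} e_{12}
Answer: \frac{28}{9} e_{12}


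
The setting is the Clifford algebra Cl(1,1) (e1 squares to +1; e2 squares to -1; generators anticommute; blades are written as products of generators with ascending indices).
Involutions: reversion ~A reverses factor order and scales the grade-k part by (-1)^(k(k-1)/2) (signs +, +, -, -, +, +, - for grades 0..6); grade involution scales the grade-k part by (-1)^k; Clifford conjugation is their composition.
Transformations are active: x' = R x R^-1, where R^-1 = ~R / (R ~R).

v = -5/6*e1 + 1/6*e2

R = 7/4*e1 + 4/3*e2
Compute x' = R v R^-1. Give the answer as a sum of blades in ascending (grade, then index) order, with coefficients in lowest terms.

~R = 7/4*e1 + 4/3*e2, and R ~R = 185/144, so R^-1 = ~R / (185/144).
R v = -121/72 + 101/72*e1 e2
Answer: -4157/1110*e1 - 4057/1110*e2


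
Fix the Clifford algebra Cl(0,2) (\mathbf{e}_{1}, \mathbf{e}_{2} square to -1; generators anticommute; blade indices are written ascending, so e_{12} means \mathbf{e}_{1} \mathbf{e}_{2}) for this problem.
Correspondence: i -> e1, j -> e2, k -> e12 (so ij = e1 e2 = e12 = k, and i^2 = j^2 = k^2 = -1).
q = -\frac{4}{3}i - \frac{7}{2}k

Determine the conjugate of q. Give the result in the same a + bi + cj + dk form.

In blades: q = -\frac{4}{3} e_{1} - \frac{7}{2} e_{12}.
Conjugation here is Clifford conjugation: the scalar is fixed and the grade-1 and grade-2 blades all flip sign, giving \frac{4}{3} e_{1} + \frac{7}{2} e_{12}; translating back:
Answer: \frac{4}{3}i + \frac{7}{2}k


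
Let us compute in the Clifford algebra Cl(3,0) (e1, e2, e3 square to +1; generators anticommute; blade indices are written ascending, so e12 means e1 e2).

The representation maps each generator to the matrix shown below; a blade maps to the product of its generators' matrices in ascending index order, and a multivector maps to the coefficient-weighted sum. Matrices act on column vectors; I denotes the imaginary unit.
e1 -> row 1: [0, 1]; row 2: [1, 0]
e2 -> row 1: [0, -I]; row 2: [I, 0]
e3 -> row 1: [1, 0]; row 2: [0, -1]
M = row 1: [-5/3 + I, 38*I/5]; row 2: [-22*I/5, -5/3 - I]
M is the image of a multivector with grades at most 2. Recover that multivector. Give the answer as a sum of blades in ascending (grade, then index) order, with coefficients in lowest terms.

Method: 1, rho(e1), rho(e2), rho(e3) form a trace-orthogonal basis of the 2x2 complex matrices (tr(X Y) = 2 if X = Y, else 0), so M = m0*1 + m1*rho(e1) + m2*rho(e2) + m3*rho(e3) with m0 = tr(M)/2 = -5/3, m1 = tr(M rho(e1))/2 = 8*I/5, m2 = tr(M rho(e2))/2 = -6, m3 = tr(M rho(e3))/2 = I.
Multiplying table entries, the bivector images are rho(e12) = I*rho(e3), rho(e13) = -I*rho(e2), rho(e23) = I*rho(e1); with real blade coefficients the real parts of m0..m3 are the coefficients of 1, e1, e2, e3 and the imaginary parts give the bivectors (e23: Im m1, e13: -Im m2, e12: Im m3).
Answer: -5/3 - 6*e2 + e12 + 8/5*e23


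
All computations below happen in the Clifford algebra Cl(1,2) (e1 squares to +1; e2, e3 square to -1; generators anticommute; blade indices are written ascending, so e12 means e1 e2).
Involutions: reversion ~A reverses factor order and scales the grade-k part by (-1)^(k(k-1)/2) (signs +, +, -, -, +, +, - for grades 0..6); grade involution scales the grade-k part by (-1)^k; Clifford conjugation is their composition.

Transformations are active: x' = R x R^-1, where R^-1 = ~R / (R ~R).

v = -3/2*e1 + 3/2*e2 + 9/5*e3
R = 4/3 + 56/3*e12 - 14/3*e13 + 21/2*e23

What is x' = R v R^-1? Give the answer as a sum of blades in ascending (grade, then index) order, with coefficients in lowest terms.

~R = 4/3 - 56/3*e12 + 14/3*e13 - 21/2*e23, and R ~R = -9295/36, so R^-1 = ~R / (-9295/36).
R v = -108/5*e1 + 111/10*e2 + 223/20*e3 + 497/20*e123
Answer: -5541/18590*e1 - 13317/18590*e2 + 15597/9295*e3


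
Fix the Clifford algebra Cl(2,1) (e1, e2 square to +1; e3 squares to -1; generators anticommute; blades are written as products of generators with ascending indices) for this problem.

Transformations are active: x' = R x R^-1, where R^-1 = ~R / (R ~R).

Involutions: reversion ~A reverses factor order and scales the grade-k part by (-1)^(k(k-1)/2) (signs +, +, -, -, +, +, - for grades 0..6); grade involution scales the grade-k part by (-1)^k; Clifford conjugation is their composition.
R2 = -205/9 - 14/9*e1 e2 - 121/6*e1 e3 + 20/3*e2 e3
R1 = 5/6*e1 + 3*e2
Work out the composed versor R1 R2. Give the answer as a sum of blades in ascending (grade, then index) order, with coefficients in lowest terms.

Distribute over the terms of R1 (each basis-blade product reordered to ascending indices, repeated generators contracted through their squares):
(5/6*e1) R2 = -1025/54*e1 - 35/27*e2 - 605/36*e3 + 50/9*e1 e2 e3
(3*e2) R2 = 14/3*e1 - 205/3*e2 + 20*e3 + 121/2*e1 e2 e3
Summing the partial products and collecting blades:
Answer: -773/54*e1 - 1880/27*e2 + 115/36*e3 + 1189/18*e1 e2 e3


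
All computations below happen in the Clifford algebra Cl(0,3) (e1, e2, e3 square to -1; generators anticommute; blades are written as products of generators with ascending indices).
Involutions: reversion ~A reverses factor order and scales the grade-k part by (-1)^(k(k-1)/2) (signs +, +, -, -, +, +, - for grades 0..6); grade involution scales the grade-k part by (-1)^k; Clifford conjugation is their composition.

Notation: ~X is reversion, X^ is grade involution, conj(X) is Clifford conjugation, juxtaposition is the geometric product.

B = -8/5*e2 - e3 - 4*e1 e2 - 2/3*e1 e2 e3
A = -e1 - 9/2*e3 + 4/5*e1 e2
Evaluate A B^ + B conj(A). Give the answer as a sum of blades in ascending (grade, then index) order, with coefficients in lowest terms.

first term: 77/10 - 32/25*e1 - 4*e2 - 8/15*e3 + 7/5*e1 e2 - e1 e3 + 118/15*e2 e3 + 94/5*e1 e2 e3
second term: 13/10 + 32/25*e1 - 4*e2 - 8/15*e3 + 23/5*e1 e2 + e1 e3 - 98/15*e2 e3 - 86/5*e1 e2 e3
Answer: 9 - 8*e2 - 16/15*e3 + 6*e1 e2 + 4/3*e2 e3 + 8/5*e1 e2 e3


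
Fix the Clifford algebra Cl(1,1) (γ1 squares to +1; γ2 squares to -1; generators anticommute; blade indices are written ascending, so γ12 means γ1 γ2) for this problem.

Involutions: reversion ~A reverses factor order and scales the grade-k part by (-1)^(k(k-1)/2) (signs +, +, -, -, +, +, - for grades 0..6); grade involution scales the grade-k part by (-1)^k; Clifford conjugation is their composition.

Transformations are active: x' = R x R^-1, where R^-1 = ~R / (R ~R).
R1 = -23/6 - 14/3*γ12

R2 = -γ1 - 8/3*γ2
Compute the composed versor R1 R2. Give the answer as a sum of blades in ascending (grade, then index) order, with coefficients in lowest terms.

Distribute over the terms of R1 (each basis-blade product reordered to ascending indices, repeated generators contracted through their squares):
(-23/6) R2 = 23/6*γ1 + 92/9*γ2
(-14/3*γ12) R2 = -112/9*γ1 - 14/3*γ2
Summing the partial products and collecting blades:
Answer: -155/18*γ1 + 50/9*γ2


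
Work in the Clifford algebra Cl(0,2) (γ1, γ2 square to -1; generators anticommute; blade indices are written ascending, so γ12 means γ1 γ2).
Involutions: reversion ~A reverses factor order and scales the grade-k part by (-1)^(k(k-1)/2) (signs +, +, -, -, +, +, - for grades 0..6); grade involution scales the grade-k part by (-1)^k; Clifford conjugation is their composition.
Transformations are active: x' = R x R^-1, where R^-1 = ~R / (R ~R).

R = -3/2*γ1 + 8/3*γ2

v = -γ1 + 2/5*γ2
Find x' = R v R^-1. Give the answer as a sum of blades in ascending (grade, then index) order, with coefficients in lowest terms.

~R = -3/2*γ1 + 8/3*γ2, and R ~R = -337/36, so R^-1 = ~R / (-337/36).
R v = -77/30 + 31/15*γ12
Answer: 299/1685*γ1 + 358/337*γ2


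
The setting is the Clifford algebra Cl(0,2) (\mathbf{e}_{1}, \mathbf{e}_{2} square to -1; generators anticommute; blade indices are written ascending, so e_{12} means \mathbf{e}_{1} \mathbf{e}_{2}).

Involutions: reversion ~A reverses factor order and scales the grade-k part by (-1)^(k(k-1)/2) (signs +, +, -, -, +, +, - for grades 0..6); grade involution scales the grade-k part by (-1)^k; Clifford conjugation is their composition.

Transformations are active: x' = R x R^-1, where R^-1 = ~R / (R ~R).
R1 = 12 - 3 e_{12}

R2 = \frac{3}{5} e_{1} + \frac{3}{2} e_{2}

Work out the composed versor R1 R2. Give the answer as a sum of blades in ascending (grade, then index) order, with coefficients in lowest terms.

Distribute over the terms of R1 (each basis-blade product reordered to ascending indices, repeated generators contracted through their squares):
(12) R2 = \frac{36}{5} e_{1} + 18 e_{2}
(-3 e_{12}) R2 = \frac{9}{2} e_{1} - \frac{9}{5} e_{2}
Summing the partial products and collecting blades:
Answer: \frac{117}{10} e_{1} + \frac{81}{5} e_{2}


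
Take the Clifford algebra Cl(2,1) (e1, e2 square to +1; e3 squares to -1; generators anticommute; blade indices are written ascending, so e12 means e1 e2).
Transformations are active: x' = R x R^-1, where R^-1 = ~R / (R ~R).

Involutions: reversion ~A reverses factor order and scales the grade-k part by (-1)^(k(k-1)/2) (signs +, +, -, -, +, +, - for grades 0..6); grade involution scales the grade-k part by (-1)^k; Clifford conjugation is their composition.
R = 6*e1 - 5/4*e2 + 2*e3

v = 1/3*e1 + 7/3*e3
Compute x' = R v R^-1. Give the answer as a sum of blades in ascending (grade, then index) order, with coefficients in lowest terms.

~R = 6*e1 - 5/4*e2 + 2*e3, and R ~R = 537/16, so R^-1 = ~R / (537/16).
R v = -8/3 + 5/12*e12 + 40/3*e13 - 35/12*e23
Answer: -691/537*e1 + 320/1611*e2 - 4271/1611*e3


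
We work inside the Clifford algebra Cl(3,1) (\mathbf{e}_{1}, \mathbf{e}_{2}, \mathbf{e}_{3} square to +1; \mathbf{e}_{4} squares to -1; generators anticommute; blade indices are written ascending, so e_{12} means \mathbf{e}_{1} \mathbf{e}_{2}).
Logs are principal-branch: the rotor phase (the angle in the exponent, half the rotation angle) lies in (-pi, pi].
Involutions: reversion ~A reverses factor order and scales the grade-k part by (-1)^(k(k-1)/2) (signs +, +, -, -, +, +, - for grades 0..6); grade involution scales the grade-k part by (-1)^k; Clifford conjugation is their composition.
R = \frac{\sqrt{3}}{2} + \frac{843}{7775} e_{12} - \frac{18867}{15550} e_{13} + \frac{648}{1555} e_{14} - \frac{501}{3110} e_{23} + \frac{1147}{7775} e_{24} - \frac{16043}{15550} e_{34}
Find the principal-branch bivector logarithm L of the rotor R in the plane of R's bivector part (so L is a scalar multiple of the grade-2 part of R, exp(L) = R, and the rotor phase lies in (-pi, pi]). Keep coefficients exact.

The scalar part of R is \frac{\sqrt{3}}{2}, which fixes the principal-branch rotor phase; the unit plane is then the bivector part divided by the sine of that phase, and L is that plane scaled by the phase.
Concretely: cos(phase) = \frac{\sqrt{3}}{2} gives phase = ±\frac{\pi}{6}, and since phase/sin(phase) is even the sign is immaterial: L = (phase/sin(phase)) * <R>_2 = (\frac{\pi}{3}) * <R>_2.
Answer: \frac{281 \pi}{7775} e_{12} - \frac{6289 \pi}{15550} e_{13} + \frac{216 \pi}{1555} e_{14} - \frac{167 \pi}{3110} e_{23} + \frac{1147 \pi}{23325} e_{24} - \frac{16043 \pi}{46650} e_{34}


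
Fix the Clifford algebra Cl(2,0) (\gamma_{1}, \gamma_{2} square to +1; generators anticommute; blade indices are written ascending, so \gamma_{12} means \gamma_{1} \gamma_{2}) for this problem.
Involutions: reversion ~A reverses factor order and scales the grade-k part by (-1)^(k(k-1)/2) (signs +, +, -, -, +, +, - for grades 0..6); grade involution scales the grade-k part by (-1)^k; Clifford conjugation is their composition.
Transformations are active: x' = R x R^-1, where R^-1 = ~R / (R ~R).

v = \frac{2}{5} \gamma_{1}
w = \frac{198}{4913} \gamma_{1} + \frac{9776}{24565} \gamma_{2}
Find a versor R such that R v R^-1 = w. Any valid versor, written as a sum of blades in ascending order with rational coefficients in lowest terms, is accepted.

Since q(v) = q(w) = \frac{4}{25}, the sum R = v + w = \frac{10816}{24565} \gamma_{1} + \frac{9776}{24565} \gamma_{2} does the job whenever invertible.
Answer: \frac{10816}{24565} \gamma_{1} + \frac{9776}{24565} \gamma_{2}


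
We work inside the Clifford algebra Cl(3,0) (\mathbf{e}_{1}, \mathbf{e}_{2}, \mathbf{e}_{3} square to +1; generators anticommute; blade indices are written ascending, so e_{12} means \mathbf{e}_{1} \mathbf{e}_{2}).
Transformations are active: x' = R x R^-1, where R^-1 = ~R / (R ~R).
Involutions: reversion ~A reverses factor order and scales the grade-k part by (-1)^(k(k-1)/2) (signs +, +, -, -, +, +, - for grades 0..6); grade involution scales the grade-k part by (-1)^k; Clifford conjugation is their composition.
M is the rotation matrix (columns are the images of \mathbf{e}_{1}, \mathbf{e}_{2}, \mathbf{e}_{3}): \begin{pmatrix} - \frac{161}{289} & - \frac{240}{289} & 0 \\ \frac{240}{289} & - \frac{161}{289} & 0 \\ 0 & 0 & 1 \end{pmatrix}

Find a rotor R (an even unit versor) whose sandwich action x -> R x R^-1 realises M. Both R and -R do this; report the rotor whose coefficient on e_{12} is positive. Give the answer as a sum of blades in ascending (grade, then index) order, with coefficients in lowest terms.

Method: write R = a + b12*e_{12} + b13*e_{13} + b23*e_{23} with a^2 + b12^2 + b13^2 + b23^2 = 1 (so R^-1 = ~R). Expanding the columns R e_j ~R gives tr M = 4a^2 - 1 and, from the antisymmetric part, M21 - M12 = -4a*b12, M13 - M31 = 4a*b13, M32 - M23 = -4a*b23.
Here tr M = -\frac{33}{289}, so a^2 = (1 + tr M)/4 = \frac{64}{289} and a = ±\frac{8}{17}. Taking a = \frac{8}{17}: M21 - M12 = \frac{480}{289}, M13 - M31 = 0, M32 - M23 = 0, giving b12 = -\frac{15}{17}, b13 = 0, b23 = 0, i.e. R = \frac{8}{17} - \frac{15}{17} e_{12}.
Its e_{12} coefficient is negative, so report the other preimage -R.
Answer: -\frac{8}{17} + \frac{15}{17} e_{12}. Uniqueness: Spin(3) -> SO(3) maps R and -R to the same rotation of trace -\frac{33}{289}; fixing the sign of the e_{12} coefficient removes the ambiguity.


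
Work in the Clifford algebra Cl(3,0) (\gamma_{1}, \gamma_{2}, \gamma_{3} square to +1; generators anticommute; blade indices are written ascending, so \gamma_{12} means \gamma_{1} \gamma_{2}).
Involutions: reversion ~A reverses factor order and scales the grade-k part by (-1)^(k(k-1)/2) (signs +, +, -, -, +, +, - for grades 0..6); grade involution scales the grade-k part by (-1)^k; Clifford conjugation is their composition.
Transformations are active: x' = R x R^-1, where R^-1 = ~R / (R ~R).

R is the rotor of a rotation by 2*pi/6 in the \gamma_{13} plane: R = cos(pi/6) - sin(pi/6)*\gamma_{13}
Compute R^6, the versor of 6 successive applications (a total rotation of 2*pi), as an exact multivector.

Because a rotor carries half the rotation angle, composing 6 copies of this \gamma_{13}-plane rotor multiplies the phase: 6*(pi/6) = \pi, hence R^6 = cos(\pi) - sin(\pi)*\gamma_{13}.
cos(\pi) = -1 and sin(\pi) = 0, so R^6 = -1. The total rotation 2*pi is 1 full turn, so every vector returns to itself, yet the rotor is -1, on the OTHER sheet of the double cover (an odd number of 2*pi turns).
Answer: -1
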